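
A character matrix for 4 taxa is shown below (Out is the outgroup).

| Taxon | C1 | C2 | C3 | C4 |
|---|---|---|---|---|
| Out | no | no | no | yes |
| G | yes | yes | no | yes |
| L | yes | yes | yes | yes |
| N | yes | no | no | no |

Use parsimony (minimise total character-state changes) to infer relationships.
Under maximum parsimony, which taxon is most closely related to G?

Character polarity is set by the outgroup: the derived state is whichever differs from the outgroup's state, so for C4 the derived state is 'no', and for the remaining characters it is 'yes'.
C1 (derived state 'yes') is shared by all ingroup taxa — unites the whole ingroup.
C2 (derived state 'yes') is shared by G and L — a synapomorphy uniting that clade.
C3 (derived state 'yes') is unique to L (autapomorphy; uninformative for grouping).
C4 (derived state 'no') is unique to N (autapomorphy; uninformative for grouping).
Most parsimonious ingroup topology: ((G,L),N).
G and L form a cherry on this tree, so they are sister taxa.

L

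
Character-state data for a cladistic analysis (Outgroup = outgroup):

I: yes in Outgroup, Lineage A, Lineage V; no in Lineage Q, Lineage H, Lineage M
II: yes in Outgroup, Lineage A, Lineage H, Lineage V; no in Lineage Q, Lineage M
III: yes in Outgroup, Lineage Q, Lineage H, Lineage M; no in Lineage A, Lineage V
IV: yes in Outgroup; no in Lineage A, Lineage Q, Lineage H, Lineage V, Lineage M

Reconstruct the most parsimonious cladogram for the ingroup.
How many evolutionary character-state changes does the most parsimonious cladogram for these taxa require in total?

4

The outgroup has state 'yes' for every character, so 'no' is the derived state throughout.
Only Lineage H, Lineage M, and Lineage Q show the derived state 'no' for I, supporting them as a clade.
Only Lineage M and Lineage Q show the derived state 'no' for II, supporting them as a clade.
Only Lineage A and Lineage V show the derived state 'no' for III, supporting them as a clade.
IV (derived state 'no') is shared by all ingroup taxa — unites the whole ingroup.
Most parsimonious ingroup topology: ((Lineage A,Lineage V),((Lineage Q,Lineage M),Lineage H)).
Changes per character on this tree: I: 1; II: 1; III: 1; IV: 1.
Total = 4.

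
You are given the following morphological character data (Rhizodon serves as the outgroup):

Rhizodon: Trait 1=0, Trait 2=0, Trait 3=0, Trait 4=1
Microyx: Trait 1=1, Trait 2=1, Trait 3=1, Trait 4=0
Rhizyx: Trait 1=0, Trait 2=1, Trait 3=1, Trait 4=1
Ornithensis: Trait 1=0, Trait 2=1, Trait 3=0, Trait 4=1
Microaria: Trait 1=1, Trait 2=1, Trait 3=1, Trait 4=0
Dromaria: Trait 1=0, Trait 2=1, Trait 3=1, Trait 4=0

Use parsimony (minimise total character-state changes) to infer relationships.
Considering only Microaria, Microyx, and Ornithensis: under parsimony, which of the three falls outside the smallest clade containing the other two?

Character polarity is set by the outgroup: the derived state is whichever differs from the outgroup's state, so for Trait 4 the derived state is '0', and for the remaining characters it is '1'.
Trait 1: derived state '1' in Microaria and Microyx only — synapomorphy for {Microaria, Microyx}.
Trait 2 (derived state '1') is shared by all ingroup taxa — unites the whole ingroup.
Only Dromaria, Microaria, Microyx, and Rhizyx show the derived state '1' for Trait 3, supporting them as a clade.
Trait 4 (derived state '0') is shared by Dromaria, Microaria, and Microyx — a synapomorphy uniting that clade.
Most parsimonious ingroup topology: ((((Microyx,Microaria),Dromaria),Rhizyx),Ornithensis).
Microyx and Microaria share a more recent common ancestor with each other than either does with Ornithensis, so Ornithensis is the least closely related of the three.

Ornithensis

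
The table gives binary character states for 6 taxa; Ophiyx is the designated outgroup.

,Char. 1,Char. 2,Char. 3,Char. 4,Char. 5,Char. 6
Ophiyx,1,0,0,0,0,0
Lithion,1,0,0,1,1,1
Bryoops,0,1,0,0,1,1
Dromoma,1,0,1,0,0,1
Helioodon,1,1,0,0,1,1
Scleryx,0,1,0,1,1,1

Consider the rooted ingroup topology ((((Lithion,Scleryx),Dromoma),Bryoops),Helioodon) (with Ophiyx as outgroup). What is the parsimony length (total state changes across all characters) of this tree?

10

Map each character onto ((((Lithion,Scleryx),Dromoma),Bryoops),Helioodon) (rooted by Ophiyx) and count the minimum state changes it requires (Fitch parsimony):
Char. 1: 2; Char. 2: 3; Char. 3: 1; Char. 4: 1; Char. 5: 2; Char. 6: 1.
Total tree length = 10.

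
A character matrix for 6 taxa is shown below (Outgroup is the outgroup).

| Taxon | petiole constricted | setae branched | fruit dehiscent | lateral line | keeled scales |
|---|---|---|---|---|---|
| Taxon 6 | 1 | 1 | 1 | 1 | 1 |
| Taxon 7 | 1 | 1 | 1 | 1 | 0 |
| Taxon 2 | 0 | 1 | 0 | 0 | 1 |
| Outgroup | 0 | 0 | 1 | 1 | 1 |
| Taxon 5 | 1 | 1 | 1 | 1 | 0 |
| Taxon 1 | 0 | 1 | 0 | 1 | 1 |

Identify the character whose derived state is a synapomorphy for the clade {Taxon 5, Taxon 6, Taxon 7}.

Character polarity is set by the outgroup: the derived state is whichever differs from the outgroup's state, so for fruit dehiscent, lateral line, keeled scales the derived state is '0', and for the remaining characters it is '1'.
petiole constricted: derived state '1' in Taxon 5, Taxon 6, and Taxon 7 only — synapomorphy for {Taxon 5, Taxon 6, Taxon 7}.
setae branched (derived state '1') is shared by all ingroup taxa — unites the whole ingroup.
fruit dehiscent (derived state '0') is shared by Taxon 1 and Taxon 2 — a synapomorphy uniting that clade.
lateral line (derived state '0') is unique to Taxon 2 (autapomorphy; uninformative for grouping).
keeled scales (derived state '0') is shared by Taxon 5 and Taxon 7 — a synapomorphy uniting that clade.
Most parsimonious ingroup topology: (((Taxon 5,Taxon 7),Taxon 6),(Taxon 1,Taxon 2)).
The clade {Taxon 5, Taxon 6, Taxon 7} is supported by petiole constricted: its derived state '1' occurs in exactly those taxa and in no other taxon (including the outgroup).

petiole constricted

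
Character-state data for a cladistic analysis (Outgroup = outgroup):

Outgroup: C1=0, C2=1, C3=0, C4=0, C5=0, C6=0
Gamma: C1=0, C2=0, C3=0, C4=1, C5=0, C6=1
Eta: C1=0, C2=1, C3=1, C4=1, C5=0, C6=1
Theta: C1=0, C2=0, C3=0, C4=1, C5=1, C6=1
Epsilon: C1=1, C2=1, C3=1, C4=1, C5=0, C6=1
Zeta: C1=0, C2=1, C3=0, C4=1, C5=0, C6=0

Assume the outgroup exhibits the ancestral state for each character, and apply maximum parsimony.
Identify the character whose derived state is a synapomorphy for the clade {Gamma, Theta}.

C2

Character polarity is set by the outgroup: the derived state is whichever differs from the outgroup's state, so for C2 the derived state is '0', and for the remaining characters it is '1'.
C1 (derived state '1') is unique to Epsilon (autapomorphy; uninformative for grouping).
C2: derived state '0' in Gamma and Theta only — synapomorphy for {Gamma, Theta}.
Only Epsilon and Eta show the derived state '1' for C3, supporting them as a clade.
All ingroup taxa share the derived state '1' for C4; it defines the ingroup but does not resolve relationships within it.
C5: derived state '1' in Theta only — an autapomorphy, so it tells us nothing about relationships among taxa.
C6: derived state '1' in Epsilon, Eta, Gamma, and Theta only — synapomorphy for {Epsilon, Eta, Gamma, Theta}.
Most parsimonious ingroup topology: (((Epsilon,Eta),(Gamma,Theta)),Zeta).
The clade {Gamma, Theta} is supported by C2: its derived state '0' occurs in exactly those taxa and in no other taxon (including the outgroup).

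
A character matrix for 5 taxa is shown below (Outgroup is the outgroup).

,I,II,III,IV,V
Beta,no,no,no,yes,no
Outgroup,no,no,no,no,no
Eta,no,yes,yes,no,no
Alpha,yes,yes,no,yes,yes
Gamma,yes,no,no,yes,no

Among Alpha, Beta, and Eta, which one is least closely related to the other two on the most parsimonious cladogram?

Eta

The outgroup has state 'no' for every character, so 'yes' is the derived state throughout.
I (derived state 'yes') is shared by Alpha and Gamma — a synapomorphy uniting that clade.
II groups Alpha and Eta, which is incompatible with the clades supported by the remaining characters; treating it as convergent (homoplasy) costs fewer steps than any alternative tree.
III (derived state 'yes') is unique to Eta (autapomorphy; uninformative for grouping).
IV: derived state 'yes' in Alpha, Beta, and Gamma only — synapomorphy for {Alpha, Beta, Gamma}.
V: derived state 'yes' in Alpha only — an autapomorphy, so it tells us nothing about relationships among taxa.
Most parsimonious ingroup topology: (((Alpha,Gamma),Beta),Eta).
Alpha and Beta share a more recent common ancestor with each other than either does with Eta, so Eta is the least closely related of the three.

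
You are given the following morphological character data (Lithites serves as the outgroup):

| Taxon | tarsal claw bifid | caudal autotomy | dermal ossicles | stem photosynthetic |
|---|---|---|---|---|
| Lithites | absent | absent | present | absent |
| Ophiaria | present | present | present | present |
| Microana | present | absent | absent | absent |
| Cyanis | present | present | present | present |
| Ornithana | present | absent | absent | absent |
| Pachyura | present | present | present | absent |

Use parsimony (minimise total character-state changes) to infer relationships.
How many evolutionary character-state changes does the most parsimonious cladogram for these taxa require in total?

4

Character polarity is set by the outgroup: the derived state is whichever differs from the outgroup's state, so for dermal ossicles the derived state is 'absent', and for the remaining characters it is 'present'.
tarsal claw bifid (derived state 'present') is shared by all ingroup taxa — unites the whole ingroup.
caudal autotomy: derived state 'present' in Cyanis, Ophiaria, and Pachyura only — synapomorphy for {Cyanis, Ophiaria, Pachyura}.
Only Microana and Ornithana show the derived state 'absent' for dermal ossicles, supporting them as a clade.
stem photosynthetic: derived state 'present' in Cyanis and Ophiaria only — synapomorphy for {Cyanis, Ophiaria}.
Most parsimonious ingroup topology: (((Ophiaria,Cyanis),Pachyura),(Microana,Ornithana)).
Changes per character on this tree: tarsal claw bifid: 1; caudal autotomy: 1; dermal ossicles: 1; stem photosynthetic: 1.
Total = 4.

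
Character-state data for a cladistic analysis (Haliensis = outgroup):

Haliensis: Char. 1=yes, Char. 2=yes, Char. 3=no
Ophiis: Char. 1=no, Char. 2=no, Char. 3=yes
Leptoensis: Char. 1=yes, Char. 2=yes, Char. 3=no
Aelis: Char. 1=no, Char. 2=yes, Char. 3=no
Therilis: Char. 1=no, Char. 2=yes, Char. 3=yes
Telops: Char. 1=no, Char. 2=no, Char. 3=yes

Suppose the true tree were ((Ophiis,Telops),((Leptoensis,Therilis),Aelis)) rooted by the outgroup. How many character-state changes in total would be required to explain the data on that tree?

5

Map each character onto ((Ophiis,Telops),((Leptoensis,Therilis),Aelis)) (rooted by Haliensis) and count the minimum state changes it requires (Fitch parsimony):
Char. 1: 2; Char. 2: 1; Char. 3: 2.
Total tree length = 5.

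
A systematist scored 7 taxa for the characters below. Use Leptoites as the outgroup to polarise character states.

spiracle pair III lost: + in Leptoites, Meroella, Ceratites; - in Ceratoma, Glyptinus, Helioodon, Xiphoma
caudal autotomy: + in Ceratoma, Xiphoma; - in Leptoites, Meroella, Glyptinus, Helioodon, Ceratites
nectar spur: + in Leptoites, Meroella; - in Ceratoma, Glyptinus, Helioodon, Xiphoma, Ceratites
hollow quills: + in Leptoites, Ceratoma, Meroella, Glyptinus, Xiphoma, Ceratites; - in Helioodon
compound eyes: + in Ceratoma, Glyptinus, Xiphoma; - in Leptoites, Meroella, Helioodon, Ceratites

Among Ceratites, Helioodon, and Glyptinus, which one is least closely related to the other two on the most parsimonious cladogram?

Character polarity is set by the outgroup: the derived state is whichever differs from the outgroup's state, so for spiracle pair III lost, nectar spur, hollow quills the derived state is '-', and for the remaining characters it is '+'.
spiracle pair III lost: derived state '-' in Ceratoma, Glyptinus, Helioodon, and Xiphoma only — synapomorphy for {Ceratoma, Glyptinus, Helioodon, Xiphoma}.
caudal autotomy: derived state '+' in Ceratoma and Xiphoma only — synapomorphy for {Ceratoma, Xiphoma}.
nectar spur (derived state '-') is shared by Ceratites, Ceratoma, Glyptinus, Helioodon, and Xiphoma — a synapomorphy uniting that clade.
hollow quills (derived state '-') is unique to Helioodon (autapomorphy; uninformative for grouping).
compound eyes: derived state '+' in Ceratoma, Glyptinus, and Xiphoma only — synapomorphy for {Ceratoma, Glyptinus, Xiphoma}.
Most parsimonious ingroup topology: (((((Ceratoma,Xiphoma),Glyptinus),Helioodon),Ceratites),Meroella).
Glyptinus and Helioodon share a more recent common ancestor with each other than either does with Ceratites, so Ceratites is the least closely related of the three.

Ceratites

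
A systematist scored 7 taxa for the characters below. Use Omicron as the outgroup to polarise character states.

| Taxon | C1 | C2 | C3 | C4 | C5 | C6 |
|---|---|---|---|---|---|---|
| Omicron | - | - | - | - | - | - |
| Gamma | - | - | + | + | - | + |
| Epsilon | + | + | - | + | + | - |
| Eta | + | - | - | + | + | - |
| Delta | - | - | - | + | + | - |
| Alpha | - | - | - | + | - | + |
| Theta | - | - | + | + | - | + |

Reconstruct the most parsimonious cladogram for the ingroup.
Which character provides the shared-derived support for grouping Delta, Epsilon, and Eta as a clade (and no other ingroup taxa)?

The outgroup has state '-' for every character, so '+' is the derived state throughout.
C1 (derived state '+') is shared by Epsilon and Eta — a synapomorphy uniting that clade.
C2 (derived state '+') is unique to Epsilon (autapomorphy; uninformative for grouping).
C3: derived state '+' in Gamma and Theta only — synapomorphy for {Gamma, Theta}.
All ingroup taxa share the derived state '+' for C4; it defines the ingroup but does not resolve relationships within it.
C5: derived state '+' in Delta, Epsilon, and Eta only — synapomorphy for {Delta, Epsilon, Eta}.
C6 (derived state '+') is shared by Alpha, Gamma, and Theta — a synapomorphy uniting that clade.
Most parsimonious ingroup topology: (((Gamma,Theta),Alpha),((Epsilon,Eta),Delta)).
The clade {Delta, Epsilon, Eta} is supported by C5: its derived state '+' occurs in exactly those taxa and in no other taxon (including the outgroup).

C5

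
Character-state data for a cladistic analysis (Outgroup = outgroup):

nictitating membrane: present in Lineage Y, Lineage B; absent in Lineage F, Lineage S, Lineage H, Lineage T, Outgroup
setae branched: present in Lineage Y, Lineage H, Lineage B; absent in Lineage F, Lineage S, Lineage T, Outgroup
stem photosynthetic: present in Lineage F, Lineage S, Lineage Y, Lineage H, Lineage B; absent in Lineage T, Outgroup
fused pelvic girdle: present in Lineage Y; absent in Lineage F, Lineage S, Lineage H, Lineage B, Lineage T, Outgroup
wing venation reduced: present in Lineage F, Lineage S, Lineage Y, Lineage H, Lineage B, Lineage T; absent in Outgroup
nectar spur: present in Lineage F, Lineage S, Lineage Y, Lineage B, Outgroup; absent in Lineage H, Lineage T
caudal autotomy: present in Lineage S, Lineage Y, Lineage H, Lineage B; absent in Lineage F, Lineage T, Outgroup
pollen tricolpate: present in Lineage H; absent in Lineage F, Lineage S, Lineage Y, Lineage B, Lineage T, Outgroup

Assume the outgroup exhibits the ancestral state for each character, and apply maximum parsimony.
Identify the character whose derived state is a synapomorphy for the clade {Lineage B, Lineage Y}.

nictitating membrane

Character polarity is set by the outgroup: the derived state is whichever differs from the outgroup's state, so for nectar spur the derived state is 'absent', and for the remaining characters it is 'present'.
Only Lineage B and Lineage Y show the derived state 'present' for nictitating membrane, supporting them as a clade.
setae branched (derived state 'present') is shared by Lineage B, Lineage H, and Lineage Y — a synapomorphy uniting that clade.
stem photosynthetic: derived state 'present' in Lineage B, Lineage F, Lineage H, Lineage S, and Lineage Y only — synapomorphy for {Lineage B, Lineage F, Lineage H, Lineage S, Lineage Y}.
fused pelvic girdle: derived state 'present' in Lineage Y only — an autapomorphy, so it tells us nothing about relationships among taxa.
All ingroup taxa share the derived state 'present' for wing venation reduced; it defines the ingroup but does not resolve relationships within it.
nectar spur groups Lineage H and Lineage T, which is incompatible with the clades supported by the remaining characters; treating it as convergent (homoplasy) costs fewer steps than any alternative tree.
Only Lineage B, Lineage H, Lineage S, and Lineage Y show the derived state 'present' for caudal autotomy, supporting them as a clade.
pollen tricolpate (derived state 'present') is unique to Lineage H (autapomorphy; uninformative for grouping).
Most parsimonious ingroup topology: ((Lineage F,(((Lineage B,Lineage Y),Lineage H),Lineage S)),Lineage T).
The clade {Lineage B, Lineage Y} is supported by nictitating membrane: its derived state 'present' occurs in exactly those taxa and in no other taxon (including the outgroup).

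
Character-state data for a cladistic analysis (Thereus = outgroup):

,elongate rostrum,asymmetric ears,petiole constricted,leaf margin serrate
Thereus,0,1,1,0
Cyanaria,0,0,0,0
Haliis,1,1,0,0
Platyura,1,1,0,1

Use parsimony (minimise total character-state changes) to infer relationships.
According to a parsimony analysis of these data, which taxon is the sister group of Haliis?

Platyura

Character polarity is set by the outgroup: the derived state is whichever differs from the outgroup's state, so for asymmetric ears, petiole constricted the derived state is '0', and for the remaining characters it is '1'.
Only Haliis and Platyura show the derived state '1' for elongate rostrum, supporting them as a clade.
asymmetric ears: derived state '0' in Cyanaria only — an autapomorphy, so it tells us nothing about relationships among taxa.
petiole constricted (derived state '0') is shared by all ingroup taxa — unites the whole ingroup.
leaf margin serrate: derived state '1' in Platyura only — an autapomorphy, so it tells us nothing about relationships among taxa.
Most parsimonious ingroup topology: (Cyanaria,(Haliis,Platyura)).
Haliis and Platyura form a cherry on this tree, so they are sister taxa.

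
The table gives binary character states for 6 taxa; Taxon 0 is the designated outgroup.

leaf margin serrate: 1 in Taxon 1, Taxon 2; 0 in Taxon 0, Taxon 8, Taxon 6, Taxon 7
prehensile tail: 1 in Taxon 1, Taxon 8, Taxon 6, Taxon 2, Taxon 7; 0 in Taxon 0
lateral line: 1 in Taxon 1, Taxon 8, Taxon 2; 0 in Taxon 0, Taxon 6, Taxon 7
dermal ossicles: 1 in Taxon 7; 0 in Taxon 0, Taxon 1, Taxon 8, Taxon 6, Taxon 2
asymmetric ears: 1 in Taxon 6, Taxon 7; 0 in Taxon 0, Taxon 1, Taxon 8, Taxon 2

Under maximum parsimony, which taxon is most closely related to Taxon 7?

Taxon 6

The outgroup has state '0' for every character, so '1' is the derived state throughout.
Only Taxon 1 and Taxon 2 show the derived state '1' for leaf margin serrate, supporting them as a clade.
All ingroup taxa share the derived state '1' for prehensile tail; it defines the ingroup but does not resolve relationships within it.
lateral line (derived state '1') is shared by Taxon 1, Taxon 2, and Taxon 8 — a synapomorphy uniting that clade.
dermal ossicles (derived state '1') is unique to Taxon 7 (autapomorphy; uninformative for grouping).
asymmetric ears (derived state '1') is shared by Taxon 6 and Taxon 7 — a synapomorphy uniting that clade.
Most parsimonious ingroup topology: (((Taxon 1,Taxon 2),Taxon 8),(Taxon 6,Taxon 7)).
Taxon 7 and Taxon 6 form a cherry on this tree, so they are sister taxa.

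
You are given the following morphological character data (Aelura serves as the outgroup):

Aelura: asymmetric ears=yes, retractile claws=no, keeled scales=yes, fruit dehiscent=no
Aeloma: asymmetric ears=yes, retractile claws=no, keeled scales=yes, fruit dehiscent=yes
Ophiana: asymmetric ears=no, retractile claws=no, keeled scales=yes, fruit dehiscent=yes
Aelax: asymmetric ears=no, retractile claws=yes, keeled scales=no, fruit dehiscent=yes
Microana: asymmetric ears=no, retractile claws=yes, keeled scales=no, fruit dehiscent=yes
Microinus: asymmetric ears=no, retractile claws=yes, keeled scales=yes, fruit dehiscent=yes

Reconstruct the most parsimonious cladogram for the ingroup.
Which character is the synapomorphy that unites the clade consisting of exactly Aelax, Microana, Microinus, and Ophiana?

Character polarity is set by the outgroup: the derived state is whichever differs from the outgroup's state, so for asymmetric ears, keeled scales the derived state is 'no', and for the remaining characters it is 'yes'.
Only Aelax, Microana, Microinus, and Ophiana show the derived state 'no' for asymmetric ears, supporting them as a clade.
retractile claws (derived state 'yes') is shared by Aelax, Microana, and Microinus — a synapomorphy uniting that clade.
keeled scales (derived state 'no') is shared by Aelax and Microana — a synapomorphy uniting that clade.
All ingroup taxa share the derived state 'yes' for fruit dehiscent; it defines the ingroup but does not resolve relationships within it.
Most parsimonious ingroup topology: (Aeloma,(Ophiana,((Aelax,Microana),Microinus))).
The clade {Aelax, Microana, Microinus, Ophiana} is supported by asymmetric ears: its derived state 'no' occurs in exactly those taxa and in no other taxon (including the outgroup).

asymmetric ears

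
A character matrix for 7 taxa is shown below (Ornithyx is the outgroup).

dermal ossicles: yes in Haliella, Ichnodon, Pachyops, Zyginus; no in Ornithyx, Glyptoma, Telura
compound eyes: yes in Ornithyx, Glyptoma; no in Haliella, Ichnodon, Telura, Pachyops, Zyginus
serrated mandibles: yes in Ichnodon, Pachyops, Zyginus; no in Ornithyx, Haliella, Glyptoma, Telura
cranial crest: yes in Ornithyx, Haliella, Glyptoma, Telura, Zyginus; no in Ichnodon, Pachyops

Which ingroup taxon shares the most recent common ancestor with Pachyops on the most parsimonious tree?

Character polarity is set by the outgroup: the derived state is whichever differs from the outgroup's state, so for compound eyes, cranial crest the derived state is 'no', and for the remaining characters it is 'yes'.
Only Haliella, Ichnodon, Pachyops, and Zyginus show the derived state 'yes' for dermal ossicles, supporting them as a clade.
compound eyes: derived state 'no' in Haliella, Ichnodon, Pachyops, Telura, and Zyginus only — synapomorphy for {Haliella, Ichnodon, Pachyops, Telura, Zyginus}.
Only Ichnodon, Pachyops, and Zyginus show the derived state 'yes' for serrated mandibles, supporting them as a clade.
cranial crest (derived state 'no') is shared by Ichnodon and Pachyops — a synapomorphy uniting that clade.
Most parsimonious ingroup topology: (((Haliella,((Ichnodon,Pachyops),Zyginus)),Telura),Glyptoma).
Pachyops and Ichnodon form a cherry on this tree, so they are sister taxa.

Ichnodon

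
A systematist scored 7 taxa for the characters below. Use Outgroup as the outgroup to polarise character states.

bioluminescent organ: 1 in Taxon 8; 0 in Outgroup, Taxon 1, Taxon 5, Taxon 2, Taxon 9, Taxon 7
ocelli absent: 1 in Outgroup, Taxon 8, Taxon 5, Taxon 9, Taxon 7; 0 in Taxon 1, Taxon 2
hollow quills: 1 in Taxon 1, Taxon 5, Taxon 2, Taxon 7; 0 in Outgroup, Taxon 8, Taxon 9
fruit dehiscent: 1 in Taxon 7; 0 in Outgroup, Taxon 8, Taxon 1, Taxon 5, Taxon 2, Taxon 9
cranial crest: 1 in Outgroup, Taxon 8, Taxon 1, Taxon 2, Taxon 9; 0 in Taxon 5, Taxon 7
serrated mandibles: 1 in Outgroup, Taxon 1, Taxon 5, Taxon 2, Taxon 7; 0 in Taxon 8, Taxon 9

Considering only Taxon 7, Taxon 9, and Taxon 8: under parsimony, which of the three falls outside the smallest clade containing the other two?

Taxon 7

Character polarity is set by the outgroup: the derived state is whichever differs from the outgroup's state, so for ocelli absent, cranial crest, serrated mandibles the derived state is '0', and for the remaining characters it is '1'.
bioluminescent organ (derived state '1') is unique to Taxon 8 (autapomorphy; uninformative for grouping).
Only Taxon 1 and Taxon 2 show the derived state '0' for ocelli absent, supporting them as a clade.
hollow quills: derived state '1' in Taxon 1, Taxon 2, Taxon 5, and Taxon 7 only — synapomorphy for {Taxon 1, Taxon 2, Taxon 5, Taxon 7}.
fruit dehiscent: derived state '1' in Taxon 7 only — an autapomorphy, so it tells us nothing about relationships among taxa.
cranial crest (derived state '0') is shared by Taxon 5 and Taxon 7 — a synapomorphy uniting that clade.
Only Taxon 8 and Taxon 9 show the derived state '0' for serrated mandibles, supporting them as a clade.
Most parsimonious ingroup topology: ((Taxon 8,Taxon 9),((Taxon 1,Taxon 2),(Taxon 5,Taxon 7))).
Taxon 8 and Taxon 9 share a more recent common ancestor with each other than either does with Taxon 7, so Taxon 7 is the least closely related of the three.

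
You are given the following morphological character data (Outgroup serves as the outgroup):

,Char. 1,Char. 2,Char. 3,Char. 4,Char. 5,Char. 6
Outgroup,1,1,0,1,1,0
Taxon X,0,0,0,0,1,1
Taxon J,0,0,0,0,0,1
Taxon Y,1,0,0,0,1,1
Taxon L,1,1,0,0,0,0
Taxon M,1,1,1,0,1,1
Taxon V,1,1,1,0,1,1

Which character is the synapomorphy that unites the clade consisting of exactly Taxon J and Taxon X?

Char. 1

Character polarity is set by the outgroup: the derived state is whichever differs from the outgroup's state, so for Char. 1, Char. 2, Char. 4, Char. 5 the derived state is '0', and for the remaining characters it is '1'.
Char. 1: derived state '0' in Taxon J and Taxon X only — synapomorphy for {Taxon J, Taxon X}.
Char. 2: derived state '0' in Taxon J, Taxon X, and Taxon Y only — synapomorphy for {Taxon J, Taxon X, Taxon Y}.
Char. 3 (derived state '1') is shared by Taxon M and Taxon V — a synapomorphy uniting that clade.
All ingroup taxa share the derived state '0' for Char. 4; it defines the ingroup but does not resolve relationships within it.
Char. 5 (state '0') occurs in Taxon J and Taxon L but conflicts with the nesting implied by the other characters — most parsimoniously interpreted as homoplasy.
Char. 6 (derived state '1') is shared by Taxon J, Taxon M, Taxon V, Taxon X, and Taxon Y — a synapomorphy uniting that clade.
Most parsimonious ingroup topology: ((((Taxon X,Taxon J),Taxon Y),(Taxon M,Taxon V)),Taxon L).
The clade {Taxon J, Taxon X} is supported by Char. 1: its derived state '0' occurs in exactly those taxa and in no other taxon (including the outgroup).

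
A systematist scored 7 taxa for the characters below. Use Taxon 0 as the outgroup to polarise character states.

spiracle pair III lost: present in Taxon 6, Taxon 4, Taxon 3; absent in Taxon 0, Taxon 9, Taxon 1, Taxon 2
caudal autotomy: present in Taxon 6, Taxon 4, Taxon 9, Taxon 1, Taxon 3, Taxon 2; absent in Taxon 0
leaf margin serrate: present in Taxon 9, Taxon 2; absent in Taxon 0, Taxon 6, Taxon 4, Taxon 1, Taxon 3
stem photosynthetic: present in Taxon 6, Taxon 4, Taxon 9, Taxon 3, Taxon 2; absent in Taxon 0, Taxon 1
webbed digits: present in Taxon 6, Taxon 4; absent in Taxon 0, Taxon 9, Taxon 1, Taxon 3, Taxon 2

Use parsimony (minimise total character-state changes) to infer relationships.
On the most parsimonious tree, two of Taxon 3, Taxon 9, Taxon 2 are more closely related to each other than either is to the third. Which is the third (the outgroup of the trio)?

The outgroup has state 'absent' for every character, so 'present' is the derived state throughout.
spiracle pair III lost (derived state 'present') is shared by Taxon 3, Taxon 4, and Taxon 6 — a synapomorphy uniting that clade.
All ingroup taxa share the derived state 'present' for caudal autotomy; it defines the ingroup but does not resolve relationships within it.
leaf margin serrate (derived state 'present') is shared by Taxon 2 and Taxon 9 — a synapomorphy uniting that clade.
stem photosynthetic (derived state 'present') is shared by Taxon 2, Taxon 3, Taxon 4, Taxon 6, and Taxon 9 — a synapomorphy uniting that clade.
Only Taxon 4 and Taxon 6 show the derived state 'present' for webbed digits, supporting them as a clade.
Most parsimonious ingroup topology: ((((Taxon 6,Taxon 4),Taxon 3),(Taxon 9,Taxon 2)),Taxon 1).
Taxon 9 and Taxon 2 share a more recent common ancestor with each other than either does with Taxon 3, so Taxon 3 is the least closely related of the three.

Taxon 3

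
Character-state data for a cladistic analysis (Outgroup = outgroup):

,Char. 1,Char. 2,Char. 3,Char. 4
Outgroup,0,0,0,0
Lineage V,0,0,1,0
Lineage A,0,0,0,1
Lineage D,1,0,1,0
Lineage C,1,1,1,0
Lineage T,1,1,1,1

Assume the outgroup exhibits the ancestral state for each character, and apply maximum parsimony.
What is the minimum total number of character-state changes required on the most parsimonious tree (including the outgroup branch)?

5

The outgroup has state '0' for every character, so '1' is the derived state throughout.
Char. 1 (derived state '1') is shared by Lineage C, Lineage D, and Lineage T — a synapomorphy uniting that clade.
Char. 2: derived state '1' in Lineage C and Lineage T only — synapomorphy for {Lineage C, Lineage T}.
Char. 3 (derived state '1') is shared by Lineage C, Lineage D, Lineage T, and Lineage V — a synapomorphy uniting that clade.
Char. 4 groups Lineage A and Lineage T, which is incompatible with the clades supported by the remaining characters; treating it as convergent (homoplasy) costs fewer steps than any alternative tree.
Most parsimonious ingroup topology: ((Lineage V,(Lineage D,(Lineage C,Lineage T))),Lineage A).
Changes per character on this tree: Char. 1: 1; Char. 2: 1; Char. 3: 1; Char. 4: 2.
Total = 5.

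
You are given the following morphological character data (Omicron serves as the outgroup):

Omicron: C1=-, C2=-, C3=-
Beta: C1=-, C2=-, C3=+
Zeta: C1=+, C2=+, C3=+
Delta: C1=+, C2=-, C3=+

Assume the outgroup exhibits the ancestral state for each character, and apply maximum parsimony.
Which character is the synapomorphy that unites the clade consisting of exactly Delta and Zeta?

The outgroup has state '-' for every character, so '+' is the derived state throughout.
C1: derived state '+' in Delta and Zeta only — synapomorphy for {Delta, Zeta}.
C2 (derived state '+') is unique to Zeta (autapomorphy; uninformative for grouping).
All ingroup taxa share the derived state '+' for C3; it defines the ingroup but does not resolve relationships within it.
Most parsimonious ingroup topology: (Beta,(Zeta,Delta)).
The clade {Delta, Zeta} is supported by C1: its derived state '+' occurs in exactly those taxa and in no other taxon (including the outgroup).

C1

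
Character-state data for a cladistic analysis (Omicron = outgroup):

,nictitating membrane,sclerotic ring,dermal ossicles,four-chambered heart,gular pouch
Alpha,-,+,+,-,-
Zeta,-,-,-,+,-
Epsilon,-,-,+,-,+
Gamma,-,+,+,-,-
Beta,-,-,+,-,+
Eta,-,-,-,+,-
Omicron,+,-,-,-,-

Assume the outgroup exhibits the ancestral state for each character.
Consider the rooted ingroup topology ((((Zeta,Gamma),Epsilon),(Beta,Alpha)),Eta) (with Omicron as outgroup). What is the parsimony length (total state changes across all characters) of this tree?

9

Map each character onto ((((Zeta,Gamma),Epsilon),(Beta,Alpha)),Eta) (rooted by Omicron) and count the minimum state changes it requires (Fitch parsimony):
nictitating membrane: 1; sclerotic ring: 2; dermal ossicles: 2; four-chambered heart: 2; gular pouch: 2.
Total tree length = 9.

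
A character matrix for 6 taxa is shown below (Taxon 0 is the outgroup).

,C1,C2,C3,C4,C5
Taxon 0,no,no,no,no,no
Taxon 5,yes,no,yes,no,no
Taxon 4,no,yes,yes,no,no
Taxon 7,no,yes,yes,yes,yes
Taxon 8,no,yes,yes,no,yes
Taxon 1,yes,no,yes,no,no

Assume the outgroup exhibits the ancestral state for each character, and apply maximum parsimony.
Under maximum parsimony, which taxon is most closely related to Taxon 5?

Taxon 1

The outgroup has state 'no' for every character, so 'yes' is the derived state throughout.
C1 (derived state 'yes') is shared by Taxon 1 and Taxon 5 — a synapomorphy uniting that clade.
C2: derived state 'yes' in Taxon 4, Taxon 7, and Taxon 8 only — synapomorphy for {Taxon 4, Taxon 7, Taxon 8}.
C3 (derived state 'yes') is shared by all ingroup taxa — unites the whole ingroup.
C4: derived state 'yes' in Taxon 7 only — an autapomorphy, so it tells us nothing about relationships among taxa.
Only Taxon 7 and Taxon 8 show the derived state 'yes' for C5, supporting them as a clade.
Most parsimonious ingroup topology: ((Taxon 5,Taxon 1),(Taxon 4,(Taxon 7,Taxon 8))).
Taxon 5 and Taxon 1 form a cherry on this tree, so they are sister taxa.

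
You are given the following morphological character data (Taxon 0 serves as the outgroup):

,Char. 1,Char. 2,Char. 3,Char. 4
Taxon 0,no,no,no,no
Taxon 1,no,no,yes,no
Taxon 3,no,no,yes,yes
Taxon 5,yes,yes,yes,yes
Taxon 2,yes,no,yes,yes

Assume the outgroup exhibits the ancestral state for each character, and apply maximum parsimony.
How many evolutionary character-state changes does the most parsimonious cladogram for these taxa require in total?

The outgroup has state 'no' for every character, so 'yes' is the derived state throughout.
Only Taxon 2 and Taxon 5 show the derived state 'yes' for Char. 1, supporting them as a clade.
Char. 2: derived state 'yes' in Taxon 5 only — an autapomorphy, so it tells us nothing about relationships among taxa.
All ingroup taxa share the derived state 'yes' for Char. 3; it defines the ingroup but does not resolve relationships within it.
Char. 4: derived state 'yes' in Taxon 2, Taxon 3, and Taxon 5 only — synapomorphy for {Taxon 2, Taxon 3, Taxon 5}.
Most parsimonious ingroup topology: (Taxon 1,(Taxon 3,(Taxon 5,Taxon 2))).
Changes per character on this tree: Char. 1: 1; Char. 2: 1; Char. 3: 1; Char. 4: 1.
Total = 4.

4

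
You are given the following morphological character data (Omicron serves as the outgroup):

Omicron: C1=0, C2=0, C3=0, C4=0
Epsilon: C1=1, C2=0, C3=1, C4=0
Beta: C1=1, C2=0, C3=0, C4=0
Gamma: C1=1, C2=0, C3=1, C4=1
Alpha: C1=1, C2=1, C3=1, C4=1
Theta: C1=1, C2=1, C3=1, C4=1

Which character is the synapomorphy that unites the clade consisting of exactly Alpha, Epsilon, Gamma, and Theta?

C3

The outgroup has state '0' for every character, so '1' is the derived state throughout.
C1 (derived state '1') is shared by all ingroup taxa — unites the whole ingroup.
Only Alpha and Theta show the derived state '1' for C2, supporting them as a clade.
Only Alpha, Epsilon, Gamma, and Theta show the derived state '1' for C3, supporting them as a clade.
C4: derived state '1' in Alpha, Gamma, and Theta only — synapomorphy for {Alpha, Gamma, Theta}.
Most parsimonious ingroup topology: ((Epsilon,(Gamma,(Alpha,Theta))),Beta).
The clade {Alpha, Epsilon, Gamma, Theta} is supported by C3: its derived state '1' occurs in exactly those taxa and in no other taxon (including the outgroup).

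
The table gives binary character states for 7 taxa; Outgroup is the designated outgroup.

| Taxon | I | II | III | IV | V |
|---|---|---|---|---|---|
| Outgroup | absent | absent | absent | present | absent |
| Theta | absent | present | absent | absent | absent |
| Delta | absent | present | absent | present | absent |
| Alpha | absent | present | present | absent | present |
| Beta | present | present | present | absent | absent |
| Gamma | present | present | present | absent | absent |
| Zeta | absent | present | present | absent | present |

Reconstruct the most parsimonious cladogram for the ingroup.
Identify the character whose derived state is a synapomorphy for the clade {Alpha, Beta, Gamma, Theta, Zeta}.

Character polarity is set by the outgroup: the derived state is whichever differs from the outgroup's state, so for IV the derived state is 'absent', and for the remaining characters it is 'present'.
Only Beta and Gamma show the derived state 'present' for I, supporting them as a clade.
All ingroup taxa share the derived state 'present' for II; it defines the ingroup but does not resolve relationships within it.
III (derived state 'present') is shared by Alpha, Beta, Gamma, and Zeta — a synapomorphy uniting that clade.
IV (derived state 'absent') is shared by Alpha, Beta, Gamma, Theta, and Zeta — a synapomorphy uniting that clade.
V: derived state 'present' in Alpha and Zeta only — synapomorphy for {Alpha, Zeta}.
Most parsimonious ingroup topology: ((Theta,((Alpha,Zeta),(Beta,Gamma))),Delta).
The clade {Alpha, Beta, Gamma, Theta, Zeta} is supported by IV: its derived state 'absent' occurs in exactly those taxa and in no other taxon (including the outgroup).

IV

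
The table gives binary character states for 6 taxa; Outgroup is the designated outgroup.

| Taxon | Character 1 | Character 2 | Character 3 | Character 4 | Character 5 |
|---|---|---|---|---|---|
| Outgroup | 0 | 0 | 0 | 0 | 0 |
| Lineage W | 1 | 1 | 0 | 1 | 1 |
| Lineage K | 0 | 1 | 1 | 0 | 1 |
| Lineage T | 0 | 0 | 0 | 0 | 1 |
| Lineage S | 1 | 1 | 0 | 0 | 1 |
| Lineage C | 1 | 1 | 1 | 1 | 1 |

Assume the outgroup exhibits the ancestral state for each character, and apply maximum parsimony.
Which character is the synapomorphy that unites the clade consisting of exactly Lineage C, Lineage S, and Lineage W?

Character 1

The outgroup has state '0' for every character, so '1' is the derived state throughout.
Character 1 (derived state '1') is shared by Lineage C, Lineage S, and Lineage W — a synapomorphy uniting that clade.
Character 2 (derived state '1') is shared by Lineage C, Lineage K, Lineage S, and Lineage W — a synapomorphy uniting that clade.
Character 3 (state '1') occurs in Lineage C and Lineage K but conflicts with the nesting implied by the other characters — most parsimoniously interpreted as homoplasy.
Only Lineage C and Lineage W show the derived state '1' for Character 4, supporting them as a clade.
All ingroup taxa share the derived state '1' for Character 5; it defines the ingroup but does not resolve relationships within it.
Most parsimonious ingroup topology: ((((Lineage W,Lineage C),Lineage S),Lineage K),Lineage T).
The clade {Lineage C, Lineage S, Lineage W} is supported by Character 1: its derived state '1' occurs in exactly those taxa and in no other taxon (including the outgroup).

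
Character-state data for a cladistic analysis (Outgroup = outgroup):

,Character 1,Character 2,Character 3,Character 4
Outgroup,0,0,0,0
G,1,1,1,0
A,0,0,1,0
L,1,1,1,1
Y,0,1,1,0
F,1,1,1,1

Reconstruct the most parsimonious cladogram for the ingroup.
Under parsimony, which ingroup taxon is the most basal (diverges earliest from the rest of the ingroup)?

A

The outgroup has state '0' for every character, so '1' is the derived state throughout.
Only F, G, and L show the derived state '1' for Character 1, supporting them as a clade.
Character 2 (derived state '1') is shared by F, G, L, and Y — a synapomorphy uniting that clade.
All ingroup taxa share the derived state '1' for Character 3; it defines the ingroup but does not resolve relationships within it.
Character 4 (derived state '1') is shared by F and L — a synapomorphy uniting that clade.
Most parsimonious ingroup topology: (((G,(L,F)),Y),A).
A is sister to the clade containing all other ingroup taxa, so it is the earliest-diverging (most basal) ingroup lineage.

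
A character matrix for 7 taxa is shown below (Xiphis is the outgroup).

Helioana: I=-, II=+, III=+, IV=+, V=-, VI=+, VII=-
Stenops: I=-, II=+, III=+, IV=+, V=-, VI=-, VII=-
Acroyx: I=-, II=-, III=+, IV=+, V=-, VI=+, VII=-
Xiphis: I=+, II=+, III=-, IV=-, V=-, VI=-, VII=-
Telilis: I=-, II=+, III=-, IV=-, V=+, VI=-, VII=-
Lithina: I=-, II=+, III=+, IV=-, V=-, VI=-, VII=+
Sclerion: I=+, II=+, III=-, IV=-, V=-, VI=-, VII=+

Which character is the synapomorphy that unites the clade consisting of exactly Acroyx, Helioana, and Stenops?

IV

Character polarity is set by the outgroup: the derived state is whichever differs from the outgroup's state, so for I, II the derived state is '-', and for the remaining characters it is '+'.
I (derived state '-') is shared by Acroyx, Helioana, Lithina, Stenops, and Telilis — a synapomorphy uniting that clade.
II (derived state '-') is unique to Acroyx (autapomorphy; uninformative for grouping).
III (derived state '+') is shared by Acroyx, Helioana, Lithina, and Stenops — a synapomorphy uniting that clade.
IV (derived state '+') is shared by Acroyx, Helioana, and Stenops — a synapomorphy uniting that clade.
V (derived state '+') is unique to Telilis (autapomorphy; uninformative for grouping).
Only Acroyx and Helioana show the derived state '+' for VI, supporting them as a clade.
VII groups Lithina and Sclerion, which is incompatible with the clades supported by the remaining characters; treating it as convergent (homoplasy) costs fewer steps than any alternative tree.
Most parsimonious ingroup topology: (((((Helioana,Acroyx),Stenops),Lithina),Telilis),Sclerion).
The clade {Acroyx, Helioana, Stenops} is supported by IV: its derived state '+' occurs in exactly those taxa and in no other taxon (including the outgroup).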